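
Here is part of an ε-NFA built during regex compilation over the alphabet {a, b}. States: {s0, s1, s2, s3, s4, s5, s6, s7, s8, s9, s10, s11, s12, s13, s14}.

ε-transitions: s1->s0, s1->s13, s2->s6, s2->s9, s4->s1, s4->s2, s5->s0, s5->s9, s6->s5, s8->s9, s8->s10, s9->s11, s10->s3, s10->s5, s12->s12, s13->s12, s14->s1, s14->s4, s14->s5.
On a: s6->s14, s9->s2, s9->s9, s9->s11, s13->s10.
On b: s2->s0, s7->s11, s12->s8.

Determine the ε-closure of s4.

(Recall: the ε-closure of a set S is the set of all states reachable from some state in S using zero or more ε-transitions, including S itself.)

Start with {s4}.
From s4 via ε: add s1, s2.
From s1 via ε: add s0, s13.
From s2 via ε: add s6, s9.
From s6 via ε: add s5.
From s9 via ε: add s11.
From s13 via ε: add s12.
No new states can be added; the closed set is {s0, s1, s2, s4, s5, s6, s9, s11, s12, s13}.

{s0, s1, s2, s4, s5, s6, s9, s11, s12, s13}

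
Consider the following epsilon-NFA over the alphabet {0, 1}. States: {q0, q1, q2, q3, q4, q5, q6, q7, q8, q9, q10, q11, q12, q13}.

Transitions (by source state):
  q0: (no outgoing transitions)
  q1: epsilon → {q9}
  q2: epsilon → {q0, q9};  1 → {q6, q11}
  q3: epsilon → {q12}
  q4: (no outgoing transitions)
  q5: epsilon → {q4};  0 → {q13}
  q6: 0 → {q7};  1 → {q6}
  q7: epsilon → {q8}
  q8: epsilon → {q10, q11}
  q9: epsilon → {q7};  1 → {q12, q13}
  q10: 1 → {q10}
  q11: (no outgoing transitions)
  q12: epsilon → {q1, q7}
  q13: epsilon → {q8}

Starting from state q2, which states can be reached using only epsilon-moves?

{q0, q2, q7, q8, q9, q10, q11}

Start with {q2}.
From q2 via epsilon: add q0, q9.
From q9 via epsilon: add q7.
From q7 via epsilon: add q8.
From q8 via epsilon: add q10, q11.
No new states can be added; the closed set is {q0, q2, q7, q8, q9, q10, q11}.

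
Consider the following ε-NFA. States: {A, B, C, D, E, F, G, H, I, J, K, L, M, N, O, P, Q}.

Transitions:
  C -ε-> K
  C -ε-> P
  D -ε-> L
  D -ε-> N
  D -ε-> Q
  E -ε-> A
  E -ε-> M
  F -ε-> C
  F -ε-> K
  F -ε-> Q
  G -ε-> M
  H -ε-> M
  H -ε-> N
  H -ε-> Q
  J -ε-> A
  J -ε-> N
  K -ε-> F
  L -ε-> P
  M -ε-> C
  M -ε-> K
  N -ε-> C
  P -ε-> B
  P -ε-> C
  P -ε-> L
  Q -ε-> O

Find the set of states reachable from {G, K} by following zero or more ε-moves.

{B, C, F, G, K, L, M, O, P, Q}

Start with {G, K}.
From G via ε: add M.
From K via ε: add F.
From F via ε: add C, Q.
From C via ε: add P.
From Q via ε: add O.
From P via ε: add B, L.
No new states can be added; the closed set is {B, C, F, G, K, L, M, O, P, Q}.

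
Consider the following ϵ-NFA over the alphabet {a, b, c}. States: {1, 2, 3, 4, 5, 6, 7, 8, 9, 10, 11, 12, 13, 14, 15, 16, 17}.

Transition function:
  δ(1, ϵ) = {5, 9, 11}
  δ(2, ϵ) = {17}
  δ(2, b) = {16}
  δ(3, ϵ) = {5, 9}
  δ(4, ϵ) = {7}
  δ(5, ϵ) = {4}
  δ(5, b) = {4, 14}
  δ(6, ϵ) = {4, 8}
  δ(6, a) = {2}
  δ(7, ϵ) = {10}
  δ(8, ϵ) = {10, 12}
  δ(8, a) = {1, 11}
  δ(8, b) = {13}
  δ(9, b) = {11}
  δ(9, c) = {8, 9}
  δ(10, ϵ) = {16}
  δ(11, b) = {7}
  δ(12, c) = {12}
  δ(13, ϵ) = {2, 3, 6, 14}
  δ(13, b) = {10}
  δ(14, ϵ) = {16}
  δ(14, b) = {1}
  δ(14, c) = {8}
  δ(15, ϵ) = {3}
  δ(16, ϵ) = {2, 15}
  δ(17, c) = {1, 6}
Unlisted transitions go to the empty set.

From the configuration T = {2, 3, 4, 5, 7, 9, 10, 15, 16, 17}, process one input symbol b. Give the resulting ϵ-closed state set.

2 on b → {16}.
5 on b → {4, 14}.
9 on b → {11}.
No b-transition from 3, 4, 7, 10, 15, 16, 17.
Union after reading b: {4, 11, 14, 16}.
Now take the ϵ-closure:
From 4 via ϵ: add 7.
From 16 via ϵ: add 2, 15.
From 2 via ϵ: add 17.
From 7 via ϵ: add 10.
From 15 via ϵ: add 3.
From 3 via ϵ: add 5, 9.
No new states can be added; the closed set is {2, 3, 4, 5, 7, 9, 10, 11, 14, 15, 16, 17}.

{2, 3, 4, 5, 7, 9, 10, 11, 14, 15, 16, 17}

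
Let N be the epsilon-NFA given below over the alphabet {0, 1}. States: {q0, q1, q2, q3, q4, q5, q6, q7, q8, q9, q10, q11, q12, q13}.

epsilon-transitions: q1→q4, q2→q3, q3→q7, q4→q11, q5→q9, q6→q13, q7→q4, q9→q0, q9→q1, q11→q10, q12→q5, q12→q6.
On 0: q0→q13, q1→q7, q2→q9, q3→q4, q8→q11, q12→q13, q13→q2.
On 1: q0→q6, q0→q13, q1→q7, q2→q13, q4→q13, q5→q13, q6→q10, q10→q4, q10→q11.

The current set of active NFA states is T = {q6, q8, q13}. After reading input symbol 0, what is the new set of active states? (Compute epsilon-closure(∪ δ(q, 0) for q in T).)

q8 on 0 → {q11}.
q13 on 0 → {q2}.
No 0-transition from q6.
Union after reading 0: {q2, q11}.
Now take the epsilon-closure:
From q2 via epsilon: add q3.
From q11 via epsilon: add q10.
From q3 via epsilon: add q7.
From q7 via epsilon: add q4.
No new states can be added; the closed set is {q2, q3, q4, q7, q10, q11}.

{q2, q3, q4, q7, q10, q11}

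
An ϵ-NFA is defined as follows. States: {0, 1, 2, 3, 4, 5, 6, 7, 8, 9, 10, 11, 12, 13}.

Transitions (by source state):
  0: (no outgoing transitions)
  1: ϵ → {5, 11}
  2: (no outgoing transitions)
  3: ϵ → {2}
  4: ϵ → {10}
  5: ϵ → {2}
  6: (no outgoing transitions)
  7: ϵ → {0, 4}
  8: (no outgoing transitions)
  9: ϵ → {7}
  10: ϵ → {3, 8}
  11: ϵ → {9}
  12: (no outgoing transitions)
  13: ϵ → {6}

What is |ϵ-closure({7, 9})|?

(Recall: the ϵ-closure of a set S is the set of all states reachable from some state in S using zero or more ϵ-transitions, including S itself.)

Start with {7, 9}.
From 7 via ϵ: add 0, 4.
From 4 via ϵ: add 10.
From 10 via ϵ: add 3, 8.
From 3 via ϵ: add 2.
ϵ-closure = {0, 2, 3, 4, 7, 8, 9, 10}, which has 8 states.

8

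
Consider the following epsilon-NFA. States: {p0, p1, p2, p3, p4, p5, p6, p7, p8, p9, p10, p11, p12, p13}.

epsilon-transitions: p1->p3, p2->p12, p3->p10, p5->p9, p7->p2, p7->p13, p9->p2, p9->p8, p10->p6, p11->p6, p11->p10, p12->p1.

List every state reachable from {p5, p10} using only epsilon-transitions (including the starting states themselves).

{p1, p2, p3, p5, p6, p8, p9, p10, p12}

Start with {p5, p10}.
From p5 via epsilon: add p9.
From p10 via epsilon: add p6.
From p9 via epsilon: add p2, p8.
From p2 via epsilon: add p12.
From p12 via epsilon: add p1.
From p1 via epsilon: add p3.
No new states can be added; the closed set is {p1, p2, p3, p5, p6, p8, p9, p10, p12}.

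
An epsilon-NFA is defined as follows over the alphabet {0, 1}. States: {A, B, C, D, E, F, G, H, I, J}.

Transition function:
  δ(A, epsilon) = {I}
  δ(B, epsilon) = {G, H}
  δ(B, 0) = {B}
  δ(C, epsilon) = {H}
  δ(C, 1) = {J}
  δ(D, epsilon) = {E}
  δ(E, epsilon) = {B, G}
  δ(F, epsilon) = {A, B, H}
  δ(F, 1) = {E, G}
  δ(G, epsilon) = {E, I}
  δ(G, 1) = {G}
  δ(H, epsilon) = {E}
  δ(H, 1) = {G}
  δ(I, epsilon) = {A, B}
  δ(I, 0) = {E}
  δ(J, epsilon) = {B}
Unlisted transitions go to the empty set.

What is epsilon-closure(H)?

{A, B, E, G, H, I}

Start with {H}.
From H via epsilon: add E.
From E via epsilon: add B, G.
From G via epsilon: add I.
From I via epsilon: add A.
No new states can be added; the closed set is {A, B, E, G, H, I}.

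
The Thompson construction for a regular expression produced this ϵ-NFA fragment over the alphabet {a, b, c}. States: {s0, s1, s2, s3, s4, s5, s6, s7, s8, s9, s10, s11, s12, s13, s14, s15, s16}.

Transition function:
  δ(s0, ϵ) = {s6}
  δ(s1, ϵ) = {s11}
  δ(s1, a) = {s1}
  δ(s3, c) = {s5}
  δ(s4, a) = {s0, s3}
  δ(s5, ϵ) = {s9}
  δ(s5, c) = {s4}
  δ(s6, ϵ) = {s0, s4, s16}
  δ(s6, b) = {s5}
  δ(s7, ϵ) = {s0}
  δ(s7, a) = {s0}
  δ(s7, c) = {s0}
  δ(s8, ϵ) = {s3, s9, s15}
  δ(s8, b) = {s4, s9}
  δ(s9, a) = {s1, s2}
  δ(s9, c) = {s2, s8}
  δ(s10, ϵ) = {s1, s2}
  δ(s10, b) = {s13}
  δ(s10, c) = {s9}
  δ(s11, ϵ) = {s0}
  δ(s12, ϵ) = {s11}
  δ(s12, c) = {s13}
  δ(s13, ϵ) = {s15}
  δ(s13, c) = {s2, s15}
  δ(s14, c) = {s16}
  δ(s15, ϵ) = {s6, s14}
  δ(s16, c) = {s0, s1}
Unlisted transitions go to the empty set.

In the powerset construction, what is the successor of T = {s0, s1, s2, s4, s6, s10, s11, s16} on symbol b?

{s0, s4, s5, s6, s9, s13, s14, s15, s16}

s6 on b → {s5}.
s10 on b → {s13}.
No b-transition from s0, s1, s2, s4, s11, s16.
Union after reading b: {s5, s13}.
Now take the ϵ-closure:
From s5 via ϵ: add s9.
From s13 via ϵ: add s15.
From s15 via ϵ: add s6, s14.
From s6 via ϵ: add s0, s4, s16.
No new states can be added; the closed set is {s0, s4, s5, s6, s9, s13, s14, s15, s16}.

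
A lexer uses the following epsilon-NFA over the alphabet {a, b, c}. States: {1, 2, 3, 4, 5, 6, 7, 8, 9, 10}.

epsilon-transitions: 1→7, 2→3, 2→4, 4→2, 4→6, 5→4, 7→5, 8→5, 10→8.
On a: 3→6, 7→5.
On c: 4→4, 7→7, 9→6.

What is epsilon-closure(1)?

{1, 2, 3, 4, 5, 6, 7}

Start with {1}.
From 1 via epsilon: add 7.
From 7 via epsilon: add 5.
From 5 via epsilon: add 4.
From 4 via epsilon: add 2, 6.
From 2 via epsilon: add 3.
No new states can be added; the closed set is {1, 2, 3, 4, 5, 6, 7}.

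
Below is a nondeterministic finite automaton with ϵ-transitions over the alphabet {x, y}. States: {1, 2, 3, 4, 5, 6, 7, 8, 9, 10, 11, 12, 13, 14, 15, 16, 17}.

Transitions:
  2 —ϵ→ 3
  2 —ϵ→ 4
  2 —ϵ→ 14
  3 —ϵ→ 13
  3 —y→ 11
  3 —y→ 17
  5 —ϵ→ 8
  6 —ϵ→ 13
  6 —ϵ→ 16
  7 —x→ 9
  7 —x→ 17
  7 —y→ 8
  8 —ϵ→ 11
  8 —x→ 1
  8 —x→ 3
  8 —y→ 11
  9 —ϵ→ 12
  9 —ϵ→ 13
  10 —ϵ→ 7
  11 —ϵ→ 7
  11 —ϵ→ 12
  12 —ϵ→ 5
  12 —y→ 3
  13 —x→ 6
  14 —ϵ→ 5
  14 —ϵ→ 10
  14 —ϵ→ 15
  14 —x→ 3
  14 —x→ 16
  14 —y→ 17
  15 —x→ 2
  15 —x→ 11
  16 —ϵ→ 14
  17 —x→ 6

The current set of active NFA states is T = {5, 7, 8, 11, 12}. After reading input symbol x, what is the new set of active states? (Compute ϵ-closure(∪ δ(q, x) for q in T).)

{1, 3, 5, 7, 8, 9, 11, 12, 13, 17}

7 on x → {9, 17}.
8 on x → {1, 3}.
No x-transition from 5, 11, 12.
Union after reading x: {1, 3, 9, 17}.
Now take the ϵ-closure:
From 3 via ϵ: add 13.
From 9 via ϵ: add 12.
From 12 via ϵ: add 5.
From 5 via ϵ: add 8.
From 8 via ϵ: add 11.
From 11 via ϵ: add 7.
No new states can be added; the closed set is {1, 3, 5, 7, 8, 9, 11, 12, 13, 17}.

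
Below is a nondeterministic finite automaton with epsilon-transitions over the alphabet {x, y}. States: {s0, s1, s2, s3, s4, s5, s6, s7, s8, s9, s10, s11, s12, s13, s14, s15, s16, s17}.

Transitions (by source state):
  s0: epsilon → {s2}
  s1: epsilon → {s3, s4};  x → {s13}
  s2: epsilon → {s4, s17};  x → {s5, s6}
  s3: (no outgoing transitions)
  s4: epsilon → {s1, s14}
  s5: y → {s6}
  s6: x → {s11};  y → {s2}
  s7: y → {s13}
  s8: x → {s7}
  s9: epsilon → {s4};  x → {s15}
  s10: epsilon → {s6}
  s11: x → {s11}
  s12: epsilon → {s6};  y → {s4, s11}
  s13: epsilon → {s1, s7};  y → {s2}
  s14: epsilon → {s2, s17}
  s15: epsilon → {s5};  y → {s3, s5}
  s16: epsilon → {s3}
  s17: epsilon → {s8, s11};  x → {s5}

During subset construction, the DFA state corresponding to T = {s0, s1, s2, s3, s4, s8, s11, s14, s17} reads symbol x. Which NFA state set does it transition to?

s1 on x → {s13}.
s2 on x → {s5, s6}.
s8 on x → {s7}.
s11 on x → {s11}.
s17 on x → {s5}.
No x-transition from s0, s3, s4, s14.
Union after reading x: {s5, s6, s7, s11, s13}.
Now take the epsilon-closure:
From s13 via epsilon: add s1.
From s1 via epsilon: add s3, s4.
From s4 via epsilon: add s14.
From s14 via epsilon: add s2, s17.
From s17 via epsilon: add s8.
No new states can be added; the closed set is {s1, s2, s3, s4, s5, s6, s7, s8, s11, s13, s14, s17}.

{s1, s2, s3, s4, s5, s6, s7, s8, s11, s13, s14, s17}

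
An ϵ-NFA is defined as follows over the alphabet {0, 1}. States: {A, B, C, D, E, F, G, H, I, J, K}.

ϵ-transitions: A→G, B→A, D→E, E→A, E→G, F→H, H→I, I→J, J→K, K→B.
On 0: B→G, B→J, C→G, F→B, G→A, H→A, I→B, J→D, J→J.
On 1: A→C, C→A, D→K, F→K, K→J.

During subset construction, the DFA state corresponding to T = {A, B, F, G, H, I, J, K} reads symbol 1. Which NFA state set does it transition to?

{A, B, C, G, J, K}

A on 1 → {C}.
F on 1 → {K}.
K on 1 → {J}.
No 1-transition from B, G, H, I, J.
Union after reading 1: {C, J, K}.
Now take the ϵ-closure:
From K via ϵ: add B.
From B via ϵ: add A.
From A via ϵ: add G.
No new states can be added; the closed set is {A, B, C, G, J, K}.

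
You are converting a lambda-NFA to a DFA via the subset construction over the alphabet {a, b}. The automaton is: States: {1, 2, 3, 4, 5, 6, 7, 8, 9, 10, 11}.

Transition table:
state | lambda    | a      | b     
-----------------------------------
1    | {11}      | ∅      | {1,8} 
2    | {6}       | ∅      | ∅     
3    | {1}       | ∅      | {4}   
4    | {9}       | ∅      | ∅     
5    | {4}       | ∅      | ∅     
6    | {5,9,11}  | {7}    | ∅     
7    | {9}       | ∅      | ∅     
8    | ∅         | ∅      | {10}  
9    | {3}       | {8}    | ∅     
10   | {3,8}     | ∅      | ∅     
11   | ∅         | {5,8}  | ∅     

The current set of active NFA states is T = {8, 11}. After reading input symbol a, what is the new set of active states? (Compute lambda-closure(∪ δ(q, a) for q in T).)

11 on a → {5, 8}.
No a-transition from 8.
Union after reading a: {5, 8}.
Now take the lambda-closure:
From 5 via lambda: add 4.
From 4 via lambda: add 9.
From 9 via lambda: add 3.
From 3 via lambda: add 1.
From 1 via lambda: add 11.
No new states can be added; the closed set is {1, 3, 4, 5, 8, 9, 11}.

{1, 3, 4, 5, 8, 9, 11}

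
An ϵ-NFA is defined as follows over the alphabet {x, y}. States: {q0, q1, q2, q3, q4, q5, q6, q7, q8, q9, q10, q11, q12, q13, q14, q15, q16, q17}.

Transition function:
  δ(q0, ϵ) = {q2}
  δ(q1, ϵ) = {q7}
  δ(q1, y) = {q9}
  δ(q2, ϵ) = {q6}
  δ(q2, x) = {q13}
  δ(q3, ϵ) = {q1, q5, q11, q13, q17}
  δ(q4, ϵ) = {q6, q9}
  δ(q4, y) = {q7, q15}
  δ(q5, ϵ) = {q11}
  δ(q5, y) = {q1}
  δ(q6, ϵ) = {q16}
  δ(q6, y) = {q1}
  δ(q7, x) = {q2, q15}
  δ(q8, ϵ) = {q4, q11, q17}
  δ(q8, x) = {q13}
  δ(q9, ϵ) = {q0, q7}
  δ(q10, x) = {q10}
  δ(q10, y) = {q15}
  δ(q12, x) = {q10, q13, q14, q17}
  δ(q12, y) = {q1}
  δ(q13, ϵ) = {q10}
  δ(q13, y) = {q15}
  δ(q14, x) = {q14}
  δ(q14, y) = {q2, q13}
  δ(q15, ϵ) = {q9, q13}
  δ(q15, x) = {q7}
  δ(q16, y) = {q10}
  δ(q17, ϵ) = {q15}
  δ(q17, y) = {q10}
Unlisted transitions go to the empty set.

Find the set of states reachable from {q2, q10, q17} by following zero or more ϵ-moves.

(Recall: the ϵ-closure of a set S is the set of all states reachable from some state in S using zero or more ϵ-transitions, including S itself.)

Start with {q2, q10, q17}.
From q2 via ϵ: add q6.
From q17 via ϵ: add q15.
From q6 via ϵ: add q16.
From q15 via ϵ: add q9, q13.
From q9 via ϵ: add q0, q7.
No new states can be added; the closed set is {q0, q2, q6, q7, q9, q10, q13, q15, q16, q17}.

{q0, q2, q6, q7, q9, q10, q13, q15, q16, q17}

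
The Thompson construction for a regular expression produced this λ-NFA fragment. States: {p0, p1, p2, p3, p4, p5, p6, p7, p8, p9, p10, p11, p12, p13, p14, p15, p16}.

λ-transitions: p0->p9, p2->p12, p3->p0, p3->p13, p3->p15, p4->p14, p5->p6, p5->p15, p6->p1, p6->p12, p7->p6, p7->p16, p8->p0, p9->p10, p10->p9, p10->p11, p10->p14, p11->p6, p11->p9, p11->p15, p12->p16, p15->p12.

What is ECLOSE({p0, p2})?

Start with {p0, p2}.
From p0 via λ: add p9.
From p2 via λ: add p12.
From p9 via λ: add p10.
From p12 via λ: add p16.
From p10 via λ: add p11, p14.
From p11 via λ: add p6, p15.
From p6 via λ: add p1.
No new states can be added; the closed set is {p0, p1, p2, p6, p9, p10, p11, p12, p14, p15, p16}.

{p0, p1, p2, p6, p9, p10, p11, p12, p14, p15, p16}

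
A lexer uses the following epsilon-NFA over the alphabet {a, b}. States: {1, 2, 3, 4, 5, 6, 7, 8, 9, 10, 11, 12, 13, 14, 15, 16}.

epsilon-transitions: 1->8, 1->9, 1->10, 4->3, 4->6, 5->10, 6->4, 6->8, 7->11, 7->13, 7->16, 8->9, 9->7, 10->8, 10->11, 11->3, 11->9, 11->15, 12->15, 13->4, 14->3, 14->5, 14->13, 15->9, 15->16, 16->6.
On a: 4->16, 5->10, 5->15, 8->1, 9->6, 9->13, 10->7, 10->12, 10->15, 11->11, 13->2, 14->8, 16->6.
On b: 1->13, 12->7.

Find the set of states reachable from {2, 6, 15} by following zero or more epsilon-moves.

Start with {2, 6, 15}.
From 6 via epsilon: add 4, 8.
From 15 via epsilon: add 9, 16.
From 4 via epsilon: add 3.
From 9 via epsilon: add 7.
From 7 via epsilon: add 11, 13.
No new states can be added; the closed set is {2, 3, 4, 6, 7, 8, 9, 11, 13, 15, 16}.

{2, 3, 4, 6, 7, 8, 9, 11, 13, 15, 16}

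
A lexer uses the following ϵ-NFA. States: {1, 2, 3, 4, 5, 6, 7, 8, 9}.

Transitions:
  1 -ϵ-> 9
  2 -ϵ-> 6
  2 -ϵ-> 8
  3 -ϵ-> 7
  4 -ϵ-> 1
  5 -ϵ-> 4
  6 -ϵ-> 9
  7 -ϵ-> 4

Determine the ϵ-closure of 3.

Start with {3}.
From 3 via ϵ: add 7.
From 7 via ϵ: add 4.
From 4 via ϵ: add 1.
From 1 via ϵ: add 9.
No new states can be added; the closed set is {1, 3, 4, 7, 9}.

{1, 3, 4, 7, 9}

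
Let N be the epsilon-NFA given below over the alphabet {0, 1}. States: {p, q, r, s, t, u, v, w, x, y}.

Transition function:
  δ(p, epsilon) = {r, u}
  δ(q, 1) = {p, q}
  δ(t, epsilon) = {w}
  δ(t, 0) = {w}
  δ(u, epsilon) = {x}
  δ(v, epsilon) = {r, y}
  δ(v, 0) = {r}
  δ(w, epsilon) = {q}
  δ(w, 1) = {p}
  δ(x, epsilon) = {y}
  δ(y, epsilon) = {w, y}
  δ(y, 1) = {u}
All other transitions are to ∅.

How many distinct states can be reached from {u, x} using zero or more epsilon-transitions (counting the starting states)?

5

Start with {u, x}.
From x via epsilon: add y.
From y via epsilon: add w.
From w via epsilon: add q.
epsilon-closure = {q, u, w, x, y}, which has 5 states.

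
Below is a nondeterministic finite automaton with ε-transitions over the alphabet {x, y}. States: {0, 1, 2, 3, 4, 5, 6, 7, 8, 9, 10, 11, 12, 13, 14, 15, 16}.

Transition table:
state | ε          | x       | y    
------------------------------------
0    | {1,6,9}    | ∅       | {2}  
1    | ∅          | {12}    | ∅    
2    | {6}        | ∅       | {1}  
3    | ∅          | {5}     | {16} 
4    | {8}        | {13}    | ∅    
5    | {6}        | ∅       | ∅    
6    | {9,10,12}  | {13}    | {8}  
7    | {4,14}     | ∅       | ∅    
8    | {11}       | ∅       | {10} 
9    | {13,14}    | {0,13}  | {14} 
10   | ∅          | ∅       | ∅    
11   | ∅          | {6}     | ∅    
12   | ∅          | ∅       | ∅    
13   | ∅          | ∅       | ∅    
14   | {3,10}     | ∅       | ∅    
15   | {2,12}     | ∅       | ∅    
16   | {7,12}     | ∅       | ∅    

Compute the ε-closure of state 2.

Start with {2}.
From 2 via ε: add 6.
From 6 via ε: add 9, 10, 12.
From 9 via ε: add 13, 14.
From 14 via ε: add 3.
No new states can be added; the closed set is {2, 3, 6, 9, 10, 12, 13, 14}.

{2, 3, 6, 9, 10, 12, 13, 14}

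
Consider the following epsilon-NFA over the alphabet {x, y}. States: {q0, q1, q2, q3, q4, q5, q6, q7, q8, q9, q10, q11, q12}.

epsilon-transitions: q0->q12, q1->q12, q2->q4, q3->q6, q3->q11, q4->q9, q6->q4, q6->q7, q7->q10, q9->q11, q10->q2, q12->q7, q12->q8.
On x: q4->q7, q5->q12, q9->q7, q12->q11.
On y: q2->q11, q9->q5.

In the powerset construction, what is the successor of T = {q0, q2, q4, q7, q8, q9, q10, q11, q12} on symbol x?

q4 on x → {q7}.
q9 on x → {q7}.
q12 on x → {q11}.
No x-transition from q0, q2, q7, q8, q10, q11.
Union after reading x: {q7, q11}.
Now take the epsilon-closure:
From q7 via epsilon: add q10.
From q10 via epsilon: add q2.
From q2 via epsilon: add q4.
From q4 via epsilon: add q9.
No new states can be added; the closed set is {q2, q4, q7, q9, q10, q11}.

{q2, q4, q7, q9, q10, q11}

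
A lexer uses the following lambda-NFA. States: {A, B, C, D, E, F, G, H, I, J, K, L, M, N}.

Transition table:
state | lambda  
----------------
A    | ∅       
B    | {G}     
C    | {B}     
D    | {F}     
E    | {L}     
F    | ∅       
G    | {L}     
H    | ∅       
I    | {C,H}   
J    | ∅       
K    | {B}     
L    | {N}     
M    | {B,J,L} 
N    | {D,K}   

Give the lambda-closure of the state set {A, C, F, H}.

Start with {A, C, F, H}.
From C via lambda: add B.
From B via lambda: add G.
From G via lambda: add L.
From L via lambda: add N.
From N via lambda: add D, K.
No new states can be added; the closed set is {A, B, C, D, F, G, H, K, L, N}.

{A, B, C, D, F, G, H, K, L, N}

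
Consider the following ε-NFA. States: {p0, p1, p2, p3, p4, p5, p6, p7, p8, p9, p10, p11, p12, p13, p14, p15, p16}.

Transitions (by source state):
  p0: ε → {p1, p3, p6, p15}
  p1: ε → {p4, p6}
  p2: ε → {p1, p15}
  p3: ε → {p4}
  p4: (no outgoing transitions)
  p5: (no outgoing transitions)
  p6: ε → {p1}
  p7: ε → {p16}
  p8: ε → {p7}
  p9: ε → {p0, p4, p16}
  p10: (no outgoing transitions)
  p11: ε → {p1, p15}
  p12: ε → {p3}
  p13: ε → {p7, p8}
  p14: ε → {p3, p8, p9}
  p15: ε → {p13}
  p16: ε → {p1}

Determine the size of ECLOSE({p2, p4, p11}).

Start with {p2, p4, p11}.
From p2 via ε: add p1, p15.
From p1 via ε: add p6.
From p15 via ε: add p13.
From p13 via ε: add p7, p8.
From p7 via ε: add p16.
ε-closure = {p1, p2, p4, p6, p7, p8, p11, p13, p15, p16}, which has 10 states.

10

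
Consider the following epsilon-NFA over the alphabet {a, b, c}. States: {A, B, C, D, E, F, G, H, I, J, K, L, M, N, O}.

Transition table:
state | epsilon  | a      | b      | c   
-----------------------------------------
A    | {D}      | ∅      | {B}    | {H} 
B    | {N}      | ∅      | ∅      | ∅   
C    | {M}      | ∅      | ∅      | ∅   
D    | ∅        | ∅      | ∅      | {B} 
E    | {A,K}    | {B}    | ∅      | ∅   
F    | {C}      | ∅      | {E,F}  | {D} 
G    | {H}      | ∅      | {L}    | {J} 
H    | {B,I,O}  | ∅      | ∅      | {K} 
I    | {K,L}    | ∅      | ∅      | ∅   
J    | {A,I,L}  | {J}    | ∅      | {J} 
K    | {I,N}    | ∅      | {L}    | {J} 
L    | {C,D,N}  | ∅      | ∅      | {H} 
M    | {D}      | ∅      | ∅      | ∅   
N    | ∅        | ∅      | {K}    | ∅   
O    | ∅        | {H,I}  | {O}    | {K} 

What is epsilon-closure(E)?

Start with {E}.
From E via epsilon: add A, K.
From A via epsilon: add D.
From K via epsilon: add I, N.
From I via epsilon: add L.
From L via epsilon: add C.
From C via epsilon: add M.
No new states can be added; the closed set is {A, C, D, E, I, K, L, M, N}.

{A, C, D, E, I, K, L, M, N}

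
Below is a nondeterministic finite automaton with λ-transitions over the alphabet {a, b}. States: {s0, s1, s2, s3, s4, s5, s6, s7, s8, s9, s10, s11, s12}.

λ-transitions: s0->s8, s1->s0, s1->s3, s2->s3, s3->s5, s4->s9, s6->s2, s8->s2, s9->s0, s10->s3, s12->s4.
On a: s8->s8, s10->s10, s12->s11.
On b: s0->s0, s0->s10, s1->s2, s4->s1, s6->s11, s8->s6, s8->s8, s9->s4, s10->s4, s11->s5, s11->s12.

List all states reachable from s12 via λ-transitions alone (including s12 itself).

Start with {s12}.
From s12 via λ: add s4.
From s4 via λ: add s9.
From s9 via λ: add s0.
From s0 via λ: add s8.
From s8 via λ: add s2.
From s2 via λ: add s3.
From s3 via λ: add s5.
No new states can be added; the closed set is {s0, s2, s3, s4, s5, s8, s9, s12}.

{s0, s2, s3, s4, s5, s8, s9, s12}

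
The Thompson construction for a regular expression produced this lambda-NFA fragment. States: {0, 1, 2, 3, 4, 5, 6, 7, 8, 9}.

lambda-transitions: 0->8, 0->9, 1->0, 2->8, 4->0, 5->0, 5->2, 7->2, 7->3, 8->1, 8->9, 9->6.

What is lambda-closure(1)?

Start with {1}.
From 1 via lambda: add 0.
From 0 via lambda: add 8, 9.
From 9 via lambda: add 6.
No new states can be added; the closed set is {0, 1, 6, 8, 9}.

{0, 1, 6, 8, 9}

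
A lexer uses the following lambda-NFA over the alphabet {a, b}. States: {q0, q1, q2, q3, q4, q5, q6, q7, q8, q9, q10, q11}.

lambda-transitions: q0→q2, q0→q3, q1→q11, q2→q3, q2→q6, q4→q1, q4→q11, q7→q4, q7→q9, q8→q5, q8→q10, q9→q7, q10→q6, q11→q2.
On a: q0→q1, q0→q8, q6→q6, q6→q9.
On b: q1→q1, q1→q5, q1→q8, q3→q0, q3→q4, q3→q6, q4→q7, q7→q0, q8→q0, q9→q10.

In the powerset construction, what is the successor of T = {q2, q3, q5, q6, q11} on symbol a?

q6 on a → {q6, q9}.
No a-transition from q2, q3, q5, q11.
Union after reading a: {q6, q9}.
Now take the lambda-closure:
From q9 via lambda: add q7.
From q7 via lambda: add q4.
From q4 via lambda: add q1, q11.
From q11 via lambda: add q2.
From q2 via lambda: add q3.
No new states can be added; the closed set is {q1, q2, q3, q4, q6, q7, q9, q11}.

{q1, q2, q3, q4, q6, q7, q9, q11}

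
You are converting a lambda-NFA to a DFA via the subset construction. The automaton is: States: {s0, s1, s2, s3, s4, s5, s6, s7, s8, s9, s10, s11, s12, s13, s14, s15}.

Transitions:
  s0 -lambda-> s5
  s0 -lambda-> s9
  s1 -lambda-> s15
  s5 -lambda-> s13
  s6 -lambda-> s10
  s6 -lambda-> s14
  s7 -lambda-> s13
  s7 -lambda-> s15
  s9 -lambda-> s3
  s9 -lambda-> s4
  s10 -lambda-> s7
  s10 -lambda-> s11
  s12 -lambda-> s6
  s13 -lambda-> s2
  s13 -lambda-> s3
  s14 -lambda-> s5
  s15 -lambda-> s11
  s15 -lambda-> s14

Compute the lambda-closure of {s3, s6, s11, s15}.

Start with {s3, s6, s11, s15}.
From s6 via lambda: add s10, s14.
From s10 via lambda: add s7.
From s14 via lambda: add s5.
From s5 via lambda: add s13.
From s13 via lambda: add s2.
No new states can be added; the closed set is {s2, s3, s5, s6, s7, s10, s11, s13, s14, s15}.

{s2, s3, s5, s6, s7, s10, s11, s13, s14, s15}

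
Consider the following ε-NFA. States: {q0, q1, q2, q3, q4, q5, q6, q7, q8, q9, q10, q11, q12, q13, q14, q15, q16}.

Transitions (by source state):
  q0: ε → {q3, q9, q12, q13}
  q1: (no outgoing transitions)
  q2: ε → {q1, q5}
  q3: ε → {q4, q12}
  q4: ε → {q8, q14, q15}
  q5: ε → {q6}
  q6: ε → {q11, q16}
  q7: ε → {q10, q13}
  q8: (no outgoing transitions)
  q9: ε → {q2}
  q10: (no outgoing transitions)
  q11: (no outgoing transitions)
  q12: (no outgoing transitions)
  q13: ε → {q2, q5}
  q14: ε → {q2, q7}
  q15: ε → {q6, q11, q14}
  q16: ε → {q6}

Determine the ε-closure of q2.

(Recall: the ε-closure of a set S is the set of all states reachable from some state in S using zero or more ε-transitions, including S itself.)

{q1, q2, q5, q6, q11, q16}

Start with {q2}.
From q2 via ε: add q1, q5.
From q5 via ε: add q6.
From q6 via ε: add q11, q16.
No new states can be added; the closed set is {q1, q2, q5, q6, q11, q16}.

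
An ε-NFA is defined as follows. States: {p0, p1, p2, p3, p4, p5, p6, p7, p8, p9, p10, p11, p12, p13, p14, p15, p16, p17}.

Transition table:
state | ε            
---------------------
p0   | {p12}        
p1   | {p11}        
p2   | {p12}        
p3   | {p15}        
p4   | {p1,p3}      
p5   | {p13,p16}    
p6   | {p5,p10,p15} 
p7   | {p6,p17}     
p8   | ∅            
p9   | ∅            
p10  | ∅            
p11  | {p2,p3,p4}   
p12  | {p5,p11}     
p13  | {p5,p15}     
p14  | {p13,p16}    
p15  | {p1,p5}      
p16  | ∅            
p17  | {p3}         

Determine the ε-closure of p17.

{p1, p2, p3, p4, p5, p11, p12, p13, p15, p16, p17}

Start with {p17}.
From p17 via ε: add p3.
From p3 via ε: add p15.
From p15 via ε: add p1, p5.
From p1 via ε: add p11.
From p5 via ε: add p13, p16.
From p11 via ε: add p2, p4.
From p2 via ε: add p12.
No new states can be added; the closed set is {p1, p2, p3, p4, p5, p11, p12, p13, p15, p16, p17}.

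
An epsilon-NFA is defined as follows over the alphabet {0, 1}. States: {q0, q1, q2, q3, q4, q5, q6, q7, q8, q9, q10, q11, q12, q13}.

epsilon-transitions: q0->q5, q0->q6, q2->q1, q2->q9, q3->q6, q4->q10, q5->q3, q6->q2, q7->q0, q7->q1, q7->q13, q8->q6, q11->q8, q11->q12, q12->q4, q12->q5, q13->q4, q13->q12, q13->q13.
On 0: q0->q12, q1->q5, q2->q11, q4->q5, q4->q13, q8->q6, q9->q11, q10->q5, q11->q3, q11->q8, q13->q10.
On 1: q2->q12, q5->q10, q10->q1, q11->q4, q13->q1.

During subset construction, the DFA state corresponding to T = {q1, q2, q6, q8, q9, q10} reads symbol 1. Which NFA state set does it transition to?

q2 on 1 → {q12}.
q10 on 1 → {q1}.
No 1-transition from q1, q6, q8, q9.
Union after reading 1: {q1, q12}.
Now take the epsilon-closure:
From q12 via epsilon: add q4, q5.
From q4 via epsilon: add q10.
From q5 via epsilon: add q3.
From q3 via epsilon: add q6.
From q6 via epsilon: add q2.
From q2 via epsilon: add q9.
No new states can be added; the closed set is {q1, q2, q3, q4, q5, q6, q9, q10, q12}.

{q1, q2, q3, q4, q5, q6, q9, q10, q12}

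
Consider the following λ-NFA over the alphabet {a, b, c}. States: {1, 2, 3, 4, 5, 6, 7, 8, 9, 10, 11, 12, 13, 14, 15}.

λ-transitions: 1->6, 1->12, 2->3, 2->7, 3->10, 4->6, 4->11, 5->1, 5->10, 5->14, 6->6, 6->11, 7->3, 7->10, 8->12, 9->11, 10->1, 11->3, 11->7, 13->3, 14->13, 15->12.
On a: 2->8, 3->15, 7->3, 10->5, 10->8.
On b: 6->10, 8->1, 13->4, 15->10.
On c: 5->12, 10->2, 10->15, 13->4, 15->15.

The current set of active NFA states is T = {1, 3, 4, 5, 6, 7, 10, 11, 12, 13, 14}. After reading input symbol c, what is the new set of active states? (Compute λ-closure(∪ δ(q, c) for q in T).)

5 on c → {12}.
10 on c → {2, 15}.
13 on c → {4}.
No c-transition from 1, 3, 4, 6, 7, 11, 12, 14.
Union after reading c: {2, 4, 12, 15}.
Now take the λ-closure:
From 2 via λ: add 3, 7.
From 4 via λ: add 6, 11.
From 3 via λ: add 10.
From 10 via λ: add 1.
No new states can be added; the closed set is {1, 2, 3, 4, 6, 7, 10, 11, 12, 15}.

{1, 2, 3, 4, 6, 7, 10, 11, 12, 15}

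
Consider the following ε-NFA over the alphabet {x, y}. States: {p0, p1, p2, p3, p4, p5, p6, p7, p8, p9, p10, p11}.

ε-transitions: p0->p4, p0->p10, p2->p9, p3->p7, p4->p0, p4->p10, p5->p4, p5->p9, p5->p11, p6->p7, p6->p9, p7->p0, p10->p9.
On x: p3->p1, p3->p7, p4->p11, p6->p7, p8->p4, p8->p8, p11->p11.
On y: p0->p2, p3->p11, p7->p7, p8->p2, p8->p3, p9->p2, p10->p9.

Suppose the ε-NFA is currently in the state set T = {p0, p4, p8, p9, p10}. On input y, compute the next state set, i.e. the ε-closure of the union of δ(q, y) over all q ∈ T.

{p0, p2, p3, p4, p7, p9, p10}

p0 on y → {p2}.
p8 on y → {p2, p3}.
p9 on y → {p2}.
p10 on y → {p9}.
No y-transition from p4.
Union after reading y: {p2, p3, p9}.
Now take the ε-closure:
From p3 via ε: add p7.
From p7 via ε: add p0.
From p0 via ε: add p4, p10.
No new states can be added; the closed set is {p0, p2, p3, p4, p7, p9, p10}.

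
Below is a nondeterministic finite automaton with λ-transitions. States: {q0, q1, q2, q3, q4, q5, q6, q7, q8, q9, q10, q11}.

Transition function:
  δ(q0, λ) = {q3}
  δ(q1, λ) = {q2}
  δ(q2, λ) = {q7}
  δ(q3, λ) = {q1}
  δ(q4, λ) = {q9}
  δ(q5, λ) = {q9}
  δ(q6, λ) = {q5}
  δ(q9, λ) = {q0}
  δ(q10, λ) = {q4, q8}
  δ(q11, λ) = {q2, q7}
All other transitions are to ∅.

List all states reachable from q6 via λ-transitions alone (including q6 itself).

{q0, q1, q2, q3, q5, q6, q7, q9}

Start with {q6}.
From q6 via λ: add q5.
From q5 via λ: add q9.
From q9 via λ: add q0.
From q0 via λ: add q3.
From q3 via λ: add q1.
From q1 via λ: add q2.
From q2 via λ: add q7.
No new states can be added; the closed set is {q0, q1, q2, q3, q5, q6, q7, q9}.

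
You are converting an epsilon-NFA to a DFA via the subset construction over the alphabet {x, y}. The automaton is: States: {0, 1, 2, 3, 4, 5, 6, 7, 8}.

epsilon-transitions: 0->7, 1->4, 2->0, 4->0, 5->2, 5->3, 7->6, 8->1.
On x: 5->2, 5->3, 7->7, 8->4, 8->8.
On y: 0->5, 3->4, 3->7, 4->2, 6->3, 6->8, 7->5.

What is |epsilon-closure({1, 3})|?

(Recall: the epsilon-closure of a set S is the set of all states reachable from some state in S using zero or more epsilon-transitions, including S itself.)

Start with {1, 3}.
From 1 via epsilon: add 4.
From 4 via epsilon: add 0.
From 0 via epsilon: add 7.
From 7 via epsilon: add 6.
epsilon-closure = {0, 1, 3, 4, 6, 7}, which has 6 states.

6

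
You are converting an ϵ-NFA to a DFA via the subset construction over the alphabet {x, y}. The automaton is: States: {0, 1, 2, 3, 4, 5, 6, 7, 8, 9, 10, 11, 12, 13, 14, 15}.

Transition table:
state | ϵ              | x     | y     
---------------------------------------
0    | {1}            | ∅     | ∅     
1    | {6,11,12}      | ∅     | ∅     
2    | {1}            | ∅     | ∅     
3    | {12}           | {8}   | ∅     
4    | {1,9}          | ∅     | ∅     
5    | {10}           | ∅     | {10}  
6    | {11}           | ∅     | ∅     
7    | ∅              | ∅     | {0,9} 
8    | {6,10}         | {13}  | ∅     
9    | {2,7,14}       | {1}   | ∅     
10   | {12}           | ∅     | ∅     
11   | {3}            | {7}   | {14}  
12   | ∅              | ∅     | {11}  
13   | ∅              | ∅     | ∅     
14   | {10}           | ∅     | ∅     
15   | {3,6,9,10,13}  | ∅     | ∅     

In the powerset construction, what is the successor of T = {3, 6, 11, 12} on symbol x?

3 on x → {8}.
11 on x → {7}.
No x-transition from 6, 12.
Union after reading x: {7, 8}.
Now take the ϵ-closure:
From 8 via ϵ: add 6, 10.
From 6 via ϵ: add 11.
From 10 via ϵ: add 12.
From 11 via ϵ: add 3.
No new states can be added; the closed set is {3, 6, 7, 8, 10, 11, 12}.

{3, 6, 7, 8, 10, 11, 12}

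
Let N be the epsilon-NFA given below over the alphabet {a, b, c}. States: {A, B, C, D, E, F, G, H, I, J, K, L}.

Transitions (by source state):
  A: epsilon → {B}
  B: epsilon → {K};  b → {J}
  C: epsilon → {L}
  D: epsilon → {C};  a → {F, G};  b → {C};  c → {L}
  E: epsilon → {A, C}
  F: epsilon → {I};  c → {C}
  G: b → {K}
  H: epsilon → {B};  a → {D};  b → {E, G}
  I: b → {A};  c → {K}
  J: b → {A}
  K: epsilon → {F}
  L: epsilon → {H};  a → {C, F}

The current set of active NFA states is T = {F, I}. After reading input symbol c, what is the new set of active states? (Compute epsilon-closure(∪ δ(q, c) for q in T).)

F on c → {C}.
I on c → {K}.
Union after reading c: {C, K}.
Now take the epsilon-closure:
From C via epsilon: add L.
From K via epsilon: add F.
From F via epsilon: add I.
From L via epsilon: add H.
From H via epsilon: add B.
No new states can be added; the closed set is {B, C, F, H, I, K, L}.

{B, C, F, H, I, K, L}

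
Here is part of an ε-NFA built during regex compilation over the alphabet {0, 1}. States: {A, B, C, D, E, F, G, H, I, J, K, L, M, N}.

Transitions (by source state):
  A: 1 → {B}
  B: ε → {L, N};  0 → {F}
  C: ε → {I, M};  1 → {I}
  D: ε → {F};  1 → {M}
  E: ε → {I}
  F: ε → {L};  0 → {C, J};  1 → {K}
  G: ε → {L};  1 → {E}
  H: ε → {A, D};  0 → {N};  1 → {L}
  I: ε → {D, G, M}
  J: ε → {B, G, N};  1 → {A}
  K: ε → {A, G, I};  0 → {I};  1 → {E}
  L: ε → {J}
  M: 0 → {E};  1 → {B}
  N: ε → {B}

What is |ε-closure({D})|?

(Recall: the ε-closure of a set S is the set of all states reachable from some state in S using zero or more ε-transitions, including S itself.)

Start with {D}.
From D via ε: add F.
From F via ε: add L.
From L via ε: add J.
From J via ε: add B, G, N.
ε-closure = {B, D, F, G, J, L, N}, which has 7 states.

7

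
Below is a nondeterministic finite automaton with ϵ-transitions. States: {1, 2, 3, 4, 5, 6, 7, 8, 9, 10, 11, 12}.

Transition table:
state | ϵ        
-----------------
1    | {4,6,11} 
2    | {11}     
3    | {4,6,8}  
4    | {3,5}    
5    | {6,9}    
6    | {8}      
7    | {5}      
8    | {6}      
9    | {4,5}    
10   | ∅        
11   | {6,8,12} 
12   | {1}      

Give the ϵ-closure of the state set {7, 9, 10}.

Start with {7, 9, 10}.
From 7 via ϵ: add 5.
From 9 via ϵ: add 4.
From 4 via ϵ: add 3.
From 5 via ϵ: add 6.
From 3 via ϵ: add 8.
No new states can be added; the closed set is {3, 4, 5, 6, 7, 8, 9, 10}.

{3, 4, 5, 6, 7, 8, 9, 10}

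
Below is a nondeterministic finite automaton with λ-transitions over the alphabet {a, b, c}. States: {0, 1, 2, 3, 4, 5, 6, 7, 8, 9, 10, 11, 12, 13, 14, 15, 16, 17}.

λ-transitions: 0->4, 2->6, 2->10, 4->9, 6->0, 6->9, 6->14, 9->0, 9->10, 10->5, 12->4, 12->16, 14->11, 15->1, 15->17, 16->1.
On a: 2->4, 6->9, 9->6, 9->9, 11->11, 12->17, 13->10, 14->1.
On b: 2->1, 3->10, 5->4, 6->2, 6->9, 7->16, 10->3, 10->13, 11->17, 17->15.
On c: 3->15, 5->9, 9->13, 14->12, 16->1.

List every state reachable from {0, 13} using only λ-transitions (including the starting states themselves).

Start with {0, 13}.
From 0 via λ: add 4.
From 4 via λ: add 9.
From 9 via λ: add 10.
From 10 via λ: add 5.
No new states can be added; the closed set is {0, 4, 5, 9, 10, 13}.

{0, 4, 5, 9, 10, 13}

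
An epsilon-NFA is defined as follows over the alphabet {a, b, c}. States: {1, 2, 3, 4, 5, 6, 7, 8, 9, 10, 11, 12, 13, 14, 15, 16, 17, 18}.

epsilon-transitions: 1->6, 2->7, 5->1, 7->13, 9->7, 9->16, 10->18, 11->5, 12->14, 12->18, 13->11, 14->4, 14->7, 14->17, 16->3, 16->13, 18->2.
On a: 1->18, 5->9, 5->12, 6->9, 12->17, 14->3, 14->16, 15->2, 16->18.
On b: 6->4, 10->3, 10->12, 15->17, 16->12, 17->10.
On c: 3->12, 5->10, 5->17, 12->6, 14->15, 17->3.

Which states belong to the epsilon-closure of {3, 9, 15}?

{1, 3, 5, 6, 7, 9, 11, 13, 15, 16}

Start with {3, 9, 15}.
From 9 via epsilon: add 7, 16.
From 7 via epsilon: add 13.
From 13 via epsilon: add 11.
From 11 via epsilon: add 5.
From 5 via epsilon: add 1.
From 1 via epsilon: add 6.
No new states can be added; the closed set is {1, 3, 5, 6, 7, 9, 11, 13, 15, 16}.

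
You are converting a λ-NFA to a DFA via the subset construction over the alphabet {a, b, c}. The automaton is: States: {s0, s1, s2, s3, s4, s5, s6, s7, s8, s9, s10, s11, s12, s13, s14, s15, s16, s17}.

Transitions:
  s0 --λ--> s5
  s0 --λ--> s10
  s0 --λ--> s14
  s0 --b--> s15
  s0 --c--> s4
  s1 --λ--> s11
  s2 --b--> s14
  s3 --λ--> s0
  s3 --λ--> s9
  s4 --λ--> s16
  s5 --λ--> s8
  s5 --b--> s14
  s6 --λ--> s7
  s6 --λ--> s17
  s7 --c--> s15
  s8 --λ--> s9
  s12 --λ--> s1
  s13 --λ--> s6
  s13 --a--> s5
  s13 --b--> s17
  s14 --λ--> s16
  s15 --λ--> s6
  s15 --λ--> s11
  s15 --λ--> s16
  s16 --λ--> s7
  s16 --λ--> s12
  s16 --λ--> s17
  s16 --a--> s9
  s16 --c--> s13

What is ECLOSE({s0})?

Start with {s0}.
From s0 via λ: add s5, s10, s14.
From s5 via λ: add s8.
From s14 via λ: add s16.
From s8 via λ: add s9.
From s16 via λ: add s7, s12, s17.
From s12 via λ: add s1.
From s1 via λ: add s11.
No new states can be added; the closed set is {s0, s1, s5, s7, s8, s9, s10, s11, s12, s14, s16, s17}.

{s0, s1, s5, s7, s8, s9, s10, s11, s12, s14, s16, s17}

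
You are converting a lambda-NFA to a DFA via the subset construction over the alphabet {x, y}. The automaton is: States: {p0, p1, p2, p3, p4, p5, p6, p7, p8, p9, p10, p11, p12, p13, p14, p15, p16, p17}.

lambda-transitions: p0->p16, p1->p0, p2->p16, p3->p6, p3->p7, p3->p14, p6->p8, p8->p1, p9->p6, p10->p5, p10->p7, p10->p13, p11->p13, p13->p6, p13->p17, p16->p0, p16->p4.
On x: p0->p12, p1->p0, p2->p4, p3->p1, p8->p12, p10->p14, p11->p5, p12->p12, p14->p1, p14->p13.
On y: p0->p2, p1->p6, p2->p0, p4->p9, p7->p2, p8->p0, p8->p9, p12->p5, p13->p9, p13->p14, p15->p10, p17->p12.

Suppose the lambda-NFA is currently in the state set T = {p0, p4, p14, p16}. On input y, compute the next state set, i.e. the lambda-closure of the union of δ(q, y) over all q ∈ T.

{p0, p1, p2, p4, p6, p8, p9, p16}

p0 on y → {p2}.
p4 on y → {p9}.
No y-transition from p14, p16.
Union after reading y: {p2, p9}.
Now take the lambda-closure:
From p2 via lambda: add p16.
From p9 via lambda: add p6.
From p6 via lambda: add p8.
From p16 via lambda: add p0, p4.
From p8 via lambda: add p1.
No new states can be added; the closed set is {p0, p1, p2, p4, p6, p8, p9, p16}.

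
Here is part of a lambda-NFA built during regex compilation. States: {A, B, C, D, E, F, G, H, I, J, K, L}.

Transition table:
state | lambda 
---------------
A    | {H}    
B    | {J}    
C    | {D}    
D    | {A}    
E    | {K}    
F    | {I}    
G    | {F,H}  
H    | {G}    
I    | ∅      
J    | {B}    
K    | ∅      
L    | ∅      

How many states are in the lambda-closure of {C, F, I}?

7

Start with {C, F, I}.
From C via lambda: add D.
From D via lambda: add A.
From A via lambda: add H.
From H via lambda: add G.
lambda-closure = {A, C, D, F, G, H, I}, which has 7 states.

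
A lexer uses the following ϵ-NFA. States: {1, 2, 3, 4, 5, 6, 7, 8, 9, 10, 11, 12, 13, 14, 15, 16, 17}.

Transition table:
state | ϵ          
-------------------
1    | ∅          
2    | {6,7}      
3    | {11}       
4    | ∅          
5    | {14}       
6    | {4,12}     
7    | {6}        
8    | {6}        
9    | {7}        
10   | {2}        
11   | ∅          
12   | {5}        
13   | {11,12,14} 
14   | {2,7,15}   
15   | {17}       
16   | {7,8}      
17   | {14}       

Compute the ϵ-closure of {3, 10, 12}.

{2, 3, 4, 5, 6, 7, 10, 11, 12, 14, 15, 17}

Start with {3, 10, 12}.
From 3 via ϵ: add 11.
From 10 via ϵ: add 2.
From 12 via ϵ: add 5.
From 2 via ϵ: add 6, 7.
From 5 via ϵ: add 14.
From 6 via ϵ: add 4.
From 14 via ϵ: add 15.
From 15 via ϵ: add 17.
No new states can be added; the closed set is {2, 3, 4, 5, 6, 7, 10, 11, 12, 14, 15, 17}.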